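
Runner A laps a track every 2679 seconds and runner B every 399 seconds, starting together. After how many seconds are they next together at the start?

18753

gcd first: 2679 = 6·399 + 285; 399 = 1·285 + 114; 285 = 2·114 + 57; 114 = 2·57 + 0 → gcd = 57
lcm = 2679·399/gcd = 1068921/57 = 18753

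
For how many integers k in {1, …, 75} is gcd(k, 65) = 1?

Prime factors of 65: 5, 13. Count integers ≤ 75 divisible by none of them.
By inclusion–exclusion: 75 − ⌊75/5⌋ − ⌊75/13⌋ + ⌊75/65⌋ = 56.

56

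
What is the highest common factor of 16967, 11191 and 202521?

gcd(16967, 11191): 16967 = 1·11191 + 5776; 11191 = 1·5776 + 5415; 5776 = 1·5415 + 361; 5415 = 15·361 + 0 → 361
gcd(361, 202521): 202521 = 561·361 + 0 → 361

361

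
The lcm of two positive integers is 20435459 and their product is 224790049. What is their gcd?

11

gcd·lcm = product, so gcd = 224790049/20435459 = 11.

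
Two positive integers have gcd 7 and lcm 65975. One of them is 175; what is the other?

2639

Using ab = gcd(a,b)·lcm(a,b) = 7·65975 = 461825, we get b = 461825/175 = 2639.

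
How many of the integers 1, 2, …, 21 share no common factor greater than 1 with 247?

Prime factors of 247: 13, 19. Count integers ≤ 21 divisible by none of them.
By inclusion–exclusion: 21 − ⌊21/13⌋ − ⌊21/19⌋ + ⌊21/247⌋ = 19.

19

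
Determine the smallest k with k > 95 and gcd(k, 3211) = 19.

Multiples of 19 above 95: 19·6, 19·7, … . Need the cofactor coprime to 3211/19 = 169.
Checking s = 6, 7, … the first with gcd(s, 169) = 1 is s = 6, giving 114.

114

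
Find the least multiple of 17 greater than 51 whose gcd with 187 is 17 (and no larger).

68

Multiples of 17 above 51: 17·4, 17·5, … . Need the cofactor coprime to 187/17 = 11.
Checking s = 4, 5, … the first with gcd(s, 11) = 1 is s = 4, giving 68.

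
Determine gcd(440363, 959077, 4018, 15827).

440363 = 7² · 11 · 19 · 43; 959077 = 7² · 23² · 37; 4018 = 2 · 7² · 41; 15827 = 7² · 17 · 19
gcd takes min exponent of each prime: 7² = 49

49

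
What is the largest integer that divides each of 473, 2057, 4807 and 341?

gcd(473, 2057): 2057 = 4·473 + 165; 473 = 2·165 + 143; 165 = 1·143 + 22; 143 = 6·22 + 11; 22 = 2·11 + 0 → 11
gcd(11, 4807): 4807 = 437·11 + 0 → 11
gcd(11, 341): 341 = 31·11 + 0 → 11

11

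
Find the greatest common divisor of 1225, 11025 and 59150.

175

gcd(1225, 11025): 11025 = 9·1225 + 0 → 1225
gcd(1225, 59150): 59150 = 48·1225 + 350; 1225 = 3·350 + 175; 350 = 2·175 + 0 → 175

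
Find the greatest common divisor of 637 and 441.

49

Euclid: 637 = 1·441 + 196; 441 = 2·196 + 49; 196 = 4·49 + 0. Last nonzero remainder: 49.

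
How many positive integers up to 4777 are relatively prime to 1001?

1001 = 7·11·13. Inclusion–exclusion on these primes:
4777 − ⌊4777/7⌋ − ⌊4777/11⌋ − ⌊4777/13⌋ + ⌊4777/77⌋ + ⌊4777/91⌋ + ⌊4777/143⌋ − ⌊4777/1001⌋ = 3437

3437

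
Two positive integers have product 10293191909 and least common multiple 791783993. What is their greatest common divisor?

13

From gcd × lcm = uv: gcd = 10293191909 / 791783993 = 13.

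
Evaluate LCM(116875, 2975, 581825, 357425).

lcm(116875, 2975) = 116875·2975/gcd = 347703125/425 = 818125
lcm(818125, 581825) = 818125·581825/gcd = 476005578125/425 = 1120013125
lcm(1120013125, 357425) = 1120013125·357425/gcd = 400320691203125/425 = 941931038125

941931038125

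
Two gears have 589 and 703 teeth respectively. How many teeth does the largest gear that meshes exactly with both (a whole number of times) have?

19

Euclid: 703 = 1·589 + 114; 589 = 5·114 + 19; 114 = 6·19 + 0. Last nonzero remainder: 19.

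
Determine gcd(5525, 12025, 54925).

325

5525 = 5² · 13 · 17; 12025 = 5² · 13 · 37; 54925 = 5² · 13³
gcd takes min exponent of each prime: 5² · 13 = 325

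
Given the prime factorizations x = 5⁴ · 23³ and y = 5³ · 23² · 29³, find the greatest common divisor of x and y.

min exponent per shared prime: 5³ · 23² = 66125

66125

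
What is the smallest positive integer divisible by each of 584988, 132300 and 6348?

584988 = 2² · 3 · 29 · 41²; 132300 = 2² · 3³ · 5² · 7²; 6348 = 2² · 3 · 23²
lcm takes max exponent of each prime: 2² · 3³ · 5² · 7² · 23² · 29 · 41² = 3411781638300

3411781638300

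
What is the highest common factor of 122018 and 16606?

122018 = 2 · 13² · 19²
16606 = 2 · 19² · 23
Common: 2 · 19² = 722

722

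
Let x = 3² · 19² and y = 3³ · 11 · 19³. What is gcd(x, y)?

min exponent per shared prime: 3² · 19² = 3249

3249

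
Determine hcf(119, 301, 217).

gcd(119, 301): 301 = 2·119 + 63; 119 = 1·63 + 56; 63 = 1·56 + 7; 56 = 8·7 + 0 → 7
gcd(7, 217): 217 = 31·7 + 0 → 7

7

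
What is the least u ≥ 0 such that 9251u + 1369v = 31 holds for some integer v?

771

Reduce mod 1369: 9251u ≡ 31 (mod 1369). With g = gcd(9251, 1369) = 1 dividing 31, divide through: 9251u ≡ 31 (mod 1369).
Since gcd(9251, 1369) = 1, u ≡ 31·(9251)⁻¹ ≡ 771 (mod 1369). Smallest non-negative: 771.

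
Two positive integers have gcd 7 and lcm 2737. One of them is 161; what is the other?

119

m·n = gcd·lcm = 7·2737 = 19159, so n = 19159/161 = 119.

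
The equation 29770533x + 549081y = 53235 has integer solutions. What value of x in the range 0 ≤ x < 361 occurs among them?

37

Euclid: 29770533 = 54·549081 + 120159; 549081 = 4·120159 + 68445; 120159 = 1·68445 + 51714; 68445 = 1·51714 + 16731; 51714 = 3·16731 + 1521; 16731 = 11·1521 + 0 → gcd = 1521; 53235 = 1521·35.
Back-substitution yields 29770533·(32) + 549081·(-1735) = 1521, so one solution is x = 32·35 = 1120, y = -1735·35 = -60725.
Solutions in x differ by 549081/1521 = 361; the one in [0, 361) is 1120 mod 361 = 37.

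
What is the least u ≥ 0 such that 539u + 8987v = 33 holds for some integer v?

gcd(539, 8987) = 11 (Euclid: 8987 = 16·539 + 363; 539 = 1·363 + 176; 363 = 2·176 + 11; 176 = 16·11 + 0), and 11 | 33.
Extended Euclid: 539·(-50) + 8987·(3) = 11. Scale by 3: u₀ = -150.
General solution u = u₀ + 817t; reducing mod 817 gives u = 667 (and v = -40).

667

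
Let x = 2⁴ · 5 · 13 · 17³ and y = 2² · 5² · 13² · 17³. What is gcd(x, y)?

min exponent per shared prime: 2² · 5 · 13 · 17³ = 1277380

1277380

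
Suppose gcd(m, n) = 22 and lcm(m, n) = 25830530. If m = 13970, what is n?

40678

Using mn = gcd(m,n)·lcm(m,n) = 22·25830530 = 568271660, we get n = 568271660/13970 = 40678.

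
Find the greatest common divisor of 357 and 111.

357 = 3 · 7 · 17
111 = 3 · 37
Common: 3 = 3

3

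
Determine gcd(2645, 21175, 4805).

5

gcd(2645, 21175): 21175 = 8·2645 + 15; 2645 = 176·15 + 5; 15 = 3·5 + 0 → 5
gcd(5, 4805): 4805 = 961·5 + 0 → 5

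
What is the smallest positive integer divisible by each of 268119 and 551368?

147832236792

268119 = 3² · 31³; 551368 = 2³ · 41³
max exponents: 2³ · 3² · 31³ · 41³ = 147832236792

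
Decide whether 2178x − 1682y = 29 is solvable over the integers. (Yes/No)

By Bézout, 2178x − 1682y = 29 has integer solutions iff gcd(2178, 1682) | 29.
Euclid: 2178 = 1·1682 + 496; 1682 = 3·496 + 194; 496 = 2·194 + 108; 194 = 1·108 + 86; 108 = 1·86 + 22; 86 = 3·22 + 20; 22 = 1·20 + 2; 20 = 10·2 + 0. gcd = 2; 29 mod 2 = 1. No.

No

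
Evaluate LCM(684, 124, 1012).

684 = 2² · 3² · 19; 124 = 2² · 31; 1012 = 2² · 11 · 23
lcm takes max exponent of each prime: 2² · 3² · 11 · 19 · 23 · 31 = 5364612

5364612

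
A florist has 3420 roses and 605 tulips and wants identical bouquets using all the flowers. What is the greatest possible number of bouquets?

5

Euclid: 3420 = 5·605 + 395; 605 = 1·395 + 210; 395 = 1·210 + 185; 210 = 1·185 + 25; 185 = 7·25 + 10; 25 = 2·10 + 5; 10 = 2·5 + 0. Last nonzero remainder: 5.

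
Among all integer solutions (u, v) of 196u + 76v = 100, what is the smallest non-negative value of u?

4

gcd(196, 76) = 4 (Euclid: 196 = 2·76 + 44; 76 = 1·44 + 32; 44 = 1·32 + 12; 32 = 2·12 + 8; 12 = 1·8 + 4; 8 = 2·4 + 0), and 4 | 100.
Extended Euclid: 196·(7) + 76·(-18) = 4. Scale by 25: u₀ = 175.
General solution u = u₀ + 19t; reducing mod 19 gives u = 4 (and v = -9).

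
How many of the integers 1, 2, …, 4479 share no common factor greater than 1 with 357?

2409

Prime factors of 357: 3, 7, 17. Count integers ≤ 4479 divisible by none of them.
By inclusion–exclusion: 4479 − ⌊4479/3⌋ − ⌊4479/7⌋ − ⌊4479/17⌋ + ⌊4479/21⌋ + ⌊4479/51⌋ + ⌊4479/119⌋ − ⌊4479/357⌋ = 2409.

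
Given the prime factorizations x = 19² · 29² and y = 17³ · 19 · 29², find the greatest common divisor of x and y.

15979

min exponent per shared prime: 19 · 29² = 15979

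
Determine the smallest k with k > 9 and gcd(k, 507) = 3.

507 = 3·169. Any k with gcd(k, 507) = 3 is a multiple of 3, say 3s, with s coprime to 169.
Need s > 9/3, so s ≥ 4. First s ≥ 4 with gcd(s, 169) = 1 is s = 4. Thus k = 3·4 = 12.

12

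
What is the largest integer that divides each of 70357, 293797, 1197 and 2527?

gcd(70357, 293797): 293797 = 4·70357 + 12369; 70357 = 5·12369 + 8512; 12369 = 1·8512 + 3857; 8512 = 2·3857 + 798; 3857 = 4·798 + 665; 798 = 1·665 + 133; 665 = 5·133 + 0 → 133
gcd(133, 1197): 1197 = 9·133 + 0 → 133
gcd(133, 2527): 2527 = 19·133 + 0 → 133

133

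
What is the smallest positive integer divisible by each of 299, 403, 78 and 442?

lcm(299, 403) = 299·403/gcd = 120497/13 = 9269
lcm(9269, 78) = 9269·78/gcd = 722982/13 = 55614
lcm(55614, 442) = 55614·442/gcd = 24581388/26 = 945438

945438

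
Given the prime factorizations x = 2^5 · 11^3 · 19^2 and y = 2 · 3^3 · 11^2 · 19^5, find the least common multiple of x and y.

max exponent per prime: 2^5 · 3^3 · 11^3 · 19^5 = 2847474232416

2847474232416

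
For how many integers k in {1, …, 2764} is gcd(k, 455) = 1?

1750

Prime factors of 455: 5, 7, 13. Count integers ≤ 2764 divisible by none of them.
By inclusion–exclusion: 2764 − ⌊2764/5⌋ − ⌊2764/7⌋ − ⌊2764/13⌋ + ⌊2764/35⌋ + ⌊2764/65⌋ + ⌊2764/91⌋ − ⌊2764/455⌋ = 1750.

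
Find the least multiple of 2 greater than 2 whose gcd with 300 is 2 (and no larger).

300 = 2·150. Any t with gcd(t, 300) = 2 is a multiple of 2, say 2s, with s coprime to 150.
Need s > 2/2, so s ≥ 2. First s ≥ 2 with gcd(s, 150) = 1 is s = 7. Thus t = 2·7 = 14.

14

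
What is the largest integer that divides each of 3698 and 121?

Euclid: 3698 = 30·121 + 68; 121 = 1·68 + 53; 68 = 1·53 + 15; 53 = 3·15 + 8; 15 = 1·8 + 7; 8 = 1·7 + 1; 7 = 7·1 + 0. Last nonzero remainder: 1.

1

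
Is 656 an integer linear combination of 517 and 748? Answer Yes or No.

gcd(517, 748): 748 = 1·517 + 231; 517 = 2·231 + 55; 231 = 4·55 + 11; 55 = 5·11 + 0 → 11
11 does not divide 656, so a solution does not exist.

No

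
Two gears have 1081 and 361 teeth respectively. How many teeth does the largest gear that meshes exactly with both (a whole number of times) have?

Euclid: 1081 = 2·361 + 359; 361 = 1·359 + 2; 359 = 179·2 + 1; 2 = 2·1 + 0. Last nonzero remainder: 1.

1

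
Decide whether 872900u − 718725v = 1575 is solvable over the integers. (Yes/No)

By Bézout, 872900u − 718725v = 1575 has integer solutions iff gcd(872900, 718725) | 1575.
Euclid: 872900 = 1·718725 + 154175; 718725 = 4·154175 + 102025; 154175 = 1·102025 + 52150; 102025 = 1·52150 + 49875; 52150 = 1·49875 + 2275; 49875 = 21·2275 + 2100; 2275 = 1·2100 + 175; 2100 = 12·175 + 0. gcd = 175; 1575 mod 175 = 0. Yes.

Yes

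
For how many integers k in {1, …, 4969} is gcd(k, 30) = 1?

Prime factors of 30: 2, 3, 5. Count integers ≤ 4969 divisible by none of them.
By inclusion–exclusion: 4969 − ⌊4969/2⌋ − ⌊4969/3⌋ − ⌊4969/5⌋ + ⌊4969/6⌋ + ⌊4969/10⌋ + ⌊4969/15⌋ − ⌊4969/30⌋ = 1326.

1326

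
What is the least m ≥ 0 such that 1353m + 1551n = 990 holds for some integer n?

42

gcd(1353, 1551) = 33 (Euclid: 1551 = 1·1353 + 198; 1353 = 6·198 + 165; 198 = 1·165 + 33; 165 = 5·33 + 0), and 33 | 990.
Extended Euclid: 1353·(-8) + 1551·(7) = 33. Scale by 30: m₀ = -240.
General solution m = m₀ + 47t; reducing mod 47 gives m = 42 (and n = -36).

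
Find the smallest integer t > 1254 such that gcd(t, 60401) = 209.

1463

60401 = 209·289. Any t with gcd(t, 60401) = 209 is a multiple of 209, say 209s, with s coprime to 289.
Need s > 1254/209, so s ≥ 7. First s ≥ 7 with gcd(s, 289) = 1 is s = 7. Thus t = 209·7 = 1463.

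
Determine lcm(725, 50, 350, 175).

10150

725 = 5² · 29; 50 = 2 · 5²; 350 = 2 · 5² · 7; 175 = 5² · 7
lcm takes max exponent of each prime: 2 · 5² · 7 · 29 = 10150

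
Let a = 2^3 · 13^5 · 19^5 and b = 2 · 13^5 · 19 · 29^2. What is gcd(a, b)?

min exponent per shared prime: 2 · 13^5 · 19 = 14109134

14109134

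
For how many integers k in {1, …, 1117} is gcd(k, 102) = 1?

Prime factors of 102: 2, 3, 17. Count integers ≤ 1117 divisible by none of them.
By inclusion–exclusion: 1117 − ⌊1117/2⌋ − ⌊1117/3⌋ − ⌊1117/17⌋ + ⌊1117/6⌋ + ⌊1117/34⌋ + ⌊1117/51⌋ − ⌊1117/102⌋ = 351.

351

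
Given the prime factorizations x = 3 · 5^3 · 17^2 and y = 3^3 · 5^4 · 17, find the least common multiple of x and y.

max exponent per prime: 3^3 · 5^4 · 17^2 = 4876875

4876875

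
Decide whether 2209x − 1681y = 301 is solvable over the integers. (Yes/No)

Yes

gcd(2209, 1681): 2209 = 1·1681 + 528; 1681 = 3·528 + 97; 528 = 5·97 + 43; 97 = 2·43 + 11; 43 = 3·11 + 10; 11 = 1·10 + 1; 10 = 10·1 + 0 → 1
1 divides 301, so a solution exists.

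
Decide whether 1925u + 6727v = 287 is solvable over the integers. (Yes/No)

Yes

By Bézout, 1925u + 6727v = 287 has integer solutions iff gcd(1925, 6727) | 287.
Euclid: 6727 = 3·1925 + 952; 1925 = 2·952 + 21; 952 = 45·21 + 7; 21 = 3·7 + 0. gcd = 7; 287 mod 7 = 0. Yes.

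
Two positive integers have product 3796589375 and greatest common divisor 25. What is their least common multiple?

151863575

For any two positive integers, gcd × lcm equals their product. Hence lcm = 3796589375 / 25 = 151863575.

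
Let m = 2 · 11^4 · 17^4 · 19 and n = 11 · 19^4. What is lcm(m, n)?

max exponent per prime: 2 · 11^4 · 17^4 · 19^4 = 318721107336962

318721107336962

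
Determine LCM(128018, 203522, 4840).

2153262760

lcm(128018, 203522) = 128018·203522/gcd = 26054479396/242 = 107663138
lcm(107663138, 4840) = 107663138·4840/gcd = 521089587920/242 = 2153262760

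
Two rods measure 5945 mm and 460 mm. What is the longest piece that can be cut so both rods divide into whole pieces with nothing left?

5

Euclid: 5945 = 12·460 + 425; 460 = 1·425 + 35; 425 = 12·35 + 5; 35 = 7·5 + 0. Last nonzero remainder: 5.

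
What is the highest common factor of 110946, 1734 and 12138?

6

gcd(110946, 1734): 110946 = 63·1734 + 1704; 1734 = 1·1704 + 30; 1704 = 56·30 + 24; 30 = 1·24 + 6; 24 = 4·6 + 0 → 6
gcd(6, 12138): 12138 = 2023·6 + 0 → 6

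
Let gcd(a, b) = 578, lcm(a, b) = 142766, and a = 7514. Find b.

10982

a·b = gcd·lcm = 578·142766 = 82518748, so b = 82518748/7514 = 10982.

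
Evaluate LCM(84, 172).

84 = 2² · 3 · 7; 172 = 2² · 43
max exponents: 2² · 3 · 7 · 43 = 3612

3612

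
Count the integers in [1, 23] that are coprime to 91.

91 = 7·13. Inclusion–exclusion on these primes:
23 − ⌊23/7⌋ − ⌊23/13⌋ + ⌊23/91⌋ = 19

19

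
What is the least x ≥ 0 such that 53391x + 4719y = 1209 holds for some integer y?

4

gcd(53391, 4719) = 39 (Euclid: 53391 = 11·4719 + 1482; 4719 = 3·1482 + 273; 1482 = 5·273 + 117; 273 = 2·117 + 39; 117 = 3·39 + 0), and 39 | 1209.
Extended Euclid: 53391·(-35) + 4719·(396) = 39. Scale by 31: x₀ = -1085.
General solution x = x₀ + 121t; reducing mod 121 gives x = 4 (and y = -45).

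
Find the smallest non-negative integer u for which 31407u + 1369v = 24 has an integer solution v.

958

gcd(31407, 1369) = 1 (Euclid: 31407 = 22·1369 + 1289; 1369 = 1·1289 + 80; 1289 = 16·80 + 9; 80 = 8·9 + 8; 9 = 1·8 + 1; 8 = 8·1 + 0), and 1 | 24.
Extended Euclid: 31407·(154) + 1369·(-3533) = 1. Scale by 24: u₀ = 3696.
General solution u = u₀ + 1369t; reducing mod 1369 gives u = 958 (and v = -21978).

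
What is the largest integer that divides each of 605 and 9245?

5

605 = 5 · 11²
9245 = 5 · 43²
Common: 5 = 5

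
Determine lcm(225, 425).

3825

gcd first: 425 = 1·225 + 200; 225 = 1·200 + 25; 200 = 8·25 + 0 → gcd = 25
lcm = 225·425/gcd = 95625/25 = 3825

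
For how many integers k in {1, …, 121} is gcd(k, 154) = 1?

47

154 = 2·7·11. Inclusion–exclusion on these primes:
121 − ⌊121/2⌋ − ⌊121/7⌋ − ⌊121/11⌋ + ⌊121/14⌋ + ⌊121/22⌋ + ⌊121/77⌋ − ⌊121/154⌋ = 47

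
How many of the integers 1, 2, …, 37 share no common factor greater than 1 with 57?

24

57 = 3·19. Inclusion–exclusion on these primes:
37 − ⌊37/3⌋ − ⌊37/19⌋ + ⌊37/57⌋ = 24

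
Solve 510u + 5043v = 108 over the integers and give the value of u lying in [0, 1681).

Reduce mod 5043: 510u ≡ 108 (mod 5043). With g = gcd(510, 5043) = 3 dividing 108, divide through: 170u ≡ 36 (mod 1681).
Since gcd(170, 1681) = 1, u ≡ 36·(170)⁻¹ ≡ 1523 (mod 1681). Smallest non-negative: 1523.

1523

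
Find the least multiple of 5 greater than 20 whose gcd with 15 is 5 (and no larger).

Multiples of 5 above 20: 5·5, 5·6, … . Need the cofactor coprime to 15/5 = 3.
Checking s = 5, 6, … the first with gcd(s, 3) = 1 is s = 5, giving 25.

25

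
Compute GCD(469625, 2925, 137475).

469625 = 5³ · 13 · 17²; 2925 = 3² · 5² · 13; 137475 = 3² · 5² · 13 · 47
gcd takes min exponent of each prime: 5² · 13 = 325

325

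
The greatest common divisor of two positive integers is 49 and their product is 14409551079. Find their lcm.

gcd·lcm = product, so lcm = 14409551079/49 = 294072471.

294072471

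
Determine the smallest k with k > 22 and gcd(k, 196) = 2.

26

Multiples of 2 above 22: 2·12, 2·13, … . Need the cofactor coprime to 196/2 = 98.
Checking s = 12, 13, … the first with gcd(s, 98) = 1 is s = 13, giving 26.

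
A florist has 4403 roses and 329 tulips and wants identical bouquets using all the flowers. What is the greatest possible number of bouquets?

4403 = 7 · 17 · 37
329 = 7 · 47
Common: 7 = 7

7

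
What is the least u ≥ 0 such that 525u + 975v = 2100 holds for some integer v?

gcd(525, 975) = 75 (Euclid: 975 = 1·525 + 450; 525 = 1·450 + 75; 450 = 6·75 + 0), and 75 | 2100.
Extended Euclid: 525·(2) + 975·(-1) = 75. Scale by 28: u₀ = 56.
General solution u = u₀ + 13t; reducing mod 13 gives u = 4 (and v = 0).

4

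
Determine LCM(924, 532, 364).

228228

lcm(924, 532) = 924·532/gcd = 491568/28 = 17556
lcm(17556, 364) = 17556·364/gcd = 6390384/28 = 228228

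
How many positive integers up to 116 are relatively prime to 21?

67

Prime factors of 21: 3, 7. Count integers ≤ 116 divisible by none of them.
By inclusion–exclusion: 116 − ⌊116/3⌋ − ⌊116/7⌋ + ⌊116/21⌋ = 67.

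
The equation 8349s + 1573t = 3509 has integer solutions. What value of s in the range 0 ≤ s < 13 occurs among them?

gcd(8349, 1573) = 121 (Euclid: 8349 = 5·1573 + 484; 1573 = 3·484 + 121; 484 = 4·121 + 0), and 121 | 3509.
Extended Euclid: 8349·(-3) + 1573·(16) = 121. Scale by 29: s₀ = -87.
General solution s = s₀ + 13k; reducing mod 13 gives s = 4 (and t = -19).

4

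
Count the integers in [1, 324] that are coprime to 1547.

Prime factors of 1547: 7, 13, 17. Count integers ≤ 324 divisible by none of them.
By inclusion–exclusion: 324 − ⌊324/7⌋ − ⌊324/13⌋ − ⌊324/17⌋ + ⌊324/91⌋ + ⌊324/119⌋ + ⌊324/221⌋ − ⌊324/1547⌋ = 241.

241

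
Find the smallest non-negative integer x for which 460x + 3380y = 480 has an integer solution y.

Reduce mod 3380: 460x ≡ 480 (mod 3380). With g = gcd(460, 3380) = 20 dividing 480, divide through: 23x ≡ 24 (mod 169).
Since gcd(23, 169) = 1, x ≡ 24·(23)⁻¹ ≡ 148 (mod 169). Smallest non-negative: 148.

148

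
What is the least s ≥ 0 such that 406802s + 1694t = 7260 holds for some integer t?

2

Reduce mod 1694: 406802s ≡ 7260 (mod 1694). With g = gcd(406802, 1694) = 242 dividing 7260, divide through: 1681s ≡ 30 (mod 7).
Since gcd(1681, 7) = 1, s ≡ 30·(1681)⁻¹ ≡ 2 (mod 7). Smallest non-negative: 2.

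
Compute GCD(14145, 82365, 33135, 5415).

15

14145 = 3 · 5 · 23 · 41; 82365 = 3 · 5 · 17² · 19; 33135 = 3 · 5 · 47²; 5415 = 3 · 5 · 19²
gcd takes min exponent of each prime: 3 · 5 = 15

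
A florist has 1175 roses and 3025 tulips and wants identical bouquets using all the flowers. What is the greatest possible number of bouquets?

Euclid: 3025 = 2·1175 + 675; 1175 = 1·675 + 500; 675 = 1·500 + 175; 500 = 2·175 + 150; 175 = 1·150 + 25; 150 = 6·25 + 0. Last nonzero remainder: 25.

25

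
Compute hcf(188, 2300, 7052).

4

gcd(188, 2300): 2300 = 12·188 + 44; 188 = 4·44 + 12; 44 = 3·12 + 8; 12 = 1·8 + 4; 8 = 2·4 + 0 → 4
gcd(4, 7052): 7052 = 1763·4 + 0 → 4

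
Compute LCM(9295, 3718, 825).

9295 = 5 · 11 · 13²; 3718 = 2 · 11 · 13²; 825 = 3 · 5² · 11
lcm takes max exponent of each prime: 2 · 3 · 5² · 11 · 13² = 278850

278850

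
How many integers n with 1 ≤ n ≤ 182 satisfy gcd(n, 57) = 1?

Prime factors of 57: 3, 19. Count integers ≤ 182 divisible by none of them.
By inclusion–exclusion: 182 − ⌊182/3⌋ − ⌊182/19⌋ + ⌊182/57⌋ = 116.

116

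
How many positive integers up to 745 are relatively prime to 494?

326

494 = 2·13·19. Inclusion–exclusion on these primes:
745 − ⌊745/2⌋ − ⌊745/13⌋ − ⌊745/19⌋ + ⌊745/26⌋ + ⌊745/38⌋ + ⌊745/247⌋ − ⌊745/494⌋ = 326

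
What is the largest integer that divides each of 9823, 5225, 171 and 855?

19

gcd(9823, 5225): 9823 = 1·5225 + 4598; 5225 = 1·4598 + 627; 4598 = 7·627 + 209; 627 = 3·209 + 0 → 209
gcd(209, 171): 209 = 1·171 + 38; 171 = 4·38 + 19; 38 = 2·19 + 0 → 19
gcd(19, 855): 855 = 45·19 + 0 → 19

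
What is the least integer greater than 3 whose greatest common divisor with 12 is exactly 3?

9

Multiples of 3 above 3: 3·2, 3·3, … . Need the cofactor coprime to 12/3 = 4.
Checking s = 2, 3, … the first with gcd(s, 4) = 1 is s = 3, giving 9.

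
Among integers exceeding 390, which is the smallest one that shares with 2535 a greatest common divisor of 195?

2535 = 195·13. Any m with gcd(m, 2535) = 195 is a multiple of 195, say 195s, with s coprime to 13.
Need s > 390/195, so s ≥ 3. First s ≥ 3 with gcd(s, 13) = 1 is s = 3. Thus m = 195·3 = 585.

585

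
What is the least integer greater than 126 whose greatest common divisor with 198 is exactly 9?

Multiples of 9 above 126: 9·15, 9·16, … . Need the cofactor coprime to 198/9 = 22.
Checking s = 15, 16, … the first with gcd(s, 22) = 1 is s = 15, giving 135.

135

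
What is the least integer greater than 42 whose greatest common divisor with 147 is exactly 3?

45

147 = 3·49. Any x with gcd(x, 147) = 3 is a multiple of 3, say 3s, with s coprime to 49.
Need s > 42/3, so s ≥ 15. First s ≥ 15 with gcd(s, 49) = 1 is s = 15. Thus x = 3·15 = 45.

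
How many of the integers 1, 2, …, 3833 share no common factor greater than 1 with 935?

Prime factors of 935: 5, 11, 17. Count integers ≤ 3833 divisible by none of them.
By inclusion–exclusion: 3833 − ⌊3833/5⌋ − ⌊3833/11⌋ − ⌊3833/17⌋ + ⌊3833/55⌋ + ⌊3833/85⌋ + ⌊3833/187⌋ − ⌊3833/935⌋ = 2624.

2624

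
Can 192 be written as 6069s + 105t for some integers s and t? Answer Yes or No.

gcd(6069, 105): 6069 = 57·105 + 84; 105 = 1·84 + 21; 84 = 4·21 + 0 → 21
21 does not divide 192, so a solution does not exist.

No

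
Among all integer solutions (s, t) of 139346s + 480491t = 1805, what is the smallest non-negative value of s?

gcd(139346, 480491) = 361 (Euclid: 480491 = 3·139346 + 62453; 139346 = 2·62453 + 14440; 62453 = 4·14440 + 4693; 14440 = 3·4693 + 361; 4693 = 13·361 + 0), and 361 | 1805.
Extended Euclid: 139346·(100) + 480491·(-29) = 361. Scale by 5: s₀ = 500.
General solution s = s₀ + 1331k; reducing mod 1331 gives s = 500 (and t = -145).

500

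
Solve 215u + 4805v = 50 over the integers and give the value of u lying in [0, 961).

626

Reduce mod 4805: 215u ≡ 50 (mod 4805). With g = gcd(215, 4805) = 5 dividing 50, divide through: 43u ≡ 10 (mod 961).
Since gcd(43, 961) = 1, u ≡ 10·(43)⁻¹ ≡ 626 (mod 961). Smallest non-negative: 626.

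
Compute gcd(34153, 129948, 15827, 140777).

833

gcd(34153, 129948): 129948 = 3·34153 + 27489; 34153 = 1·27489 + 6664; 27489 = 4·6664 + 833; 6664 = 8·833 + 0 → 833
gcd(833, 15827): 15827 = 19·833 + 0 → 833
gcd(833, 140777): 140777 = 169·833 + 0 → 833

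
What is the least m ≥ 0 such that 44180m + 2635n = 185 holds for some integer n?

471

Euclid: 44180 = 16·2635 + 2020; 2635 = 1·2020 + 615; 2020 = 3·615 + 175; 615 = 3·175 + 90; 175 = 1·90 + 85; 90 = 1·85 + 5; 85 = 17·5 + 0 → gcd = 5; 185 = 5·37.
Back-substitution yields 44180·(-30) + 2635·(503) = 5, so one solution is m = -30·37 = -1110, n = 503·37 = 18611.
Solutions in m differ by 2635/5 = 527; the one in [0, 527) is -1110 mod 527 = 471.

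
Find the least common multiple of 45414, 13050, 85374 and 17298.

45414 = 2 · 3³ · 29²; 13050 = 2 · 3² · 5² · 29; 85374 = 2 · 3⁴ · 17 · 31; 17298 = 2 · 3² · 31²
lcm takes max exponent of each prime: 2 · 3⁴ · 5² · 17 · 29² · 31² = 55644638850

55644638850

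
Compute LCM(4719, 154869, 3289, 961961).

lcm(4719, 154869) = 4719·154869/gcd = 730826811/429 = 1703559
lcm(1703559, 3289) = 1703559·3289/gcd = 5603005551/143 = 39181857
lcm(39181857, 961961) = 39181857·961961/gcd = 37691418341577/143 = 263576352039

263576352039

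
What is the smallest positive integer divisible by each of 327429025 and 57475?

6221151475

gcd first: 327429025 = 5696·57475 + 51425; 57475 = 1·51425 + 6050; 51425 = 8·6050 + 3025; 6050 = 2·3025 + 0 → gcd = 3025
lcm = 327429025·57475/gcd = 18818983211875/3025 = 6221151475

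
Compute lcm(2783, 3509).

80707

2783 = 11² · 23; 3509 = 11² · 29
max exponents: 11² · 23 · 29 = 80707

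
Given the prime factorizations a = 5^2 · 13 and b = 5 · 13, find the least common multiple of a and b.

max exponent per prime: 5^2 · 13 = 325

325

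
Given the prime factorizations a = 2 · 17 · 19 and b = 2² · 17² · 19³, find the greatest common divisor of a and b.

646

min exponent per shared prime: 2 · 17 · 19 = 646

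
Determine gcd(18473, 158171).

13

18473 = 7² · 13 · 29
158171 = 13 · 23³
Common: 13 = 13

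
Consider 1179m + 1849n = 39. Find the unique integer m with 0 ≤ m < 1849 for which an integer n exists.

gcd(1179, 1849) = 1 (Euclid: 1849 = 1·1179 + 670; 1179 = 1·670 + 509; 670 = 1·509 + 161; 509 = 3·161 + 26; 161 = 6·26 + 5; 26 = 5·5 + 1; 5 = 5·1 + 0), and 1 | 39.
Extended Euclid: 1179·(356) + 1849·(-227) = 1. Scale by 39: m₀ = 13884.
General solution m = m₀ + 1849t; reducing mod 1849 gives m = 941 (and n = -600).

941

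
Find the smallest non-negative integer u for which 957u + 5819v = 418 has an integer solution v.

43

Reduce mod 5819: 957u ≡ 418 (mod 5819). With g = gcd(957, 5819) = 11 dividing 418, divide through: 87u ≡ 38 (mod 529).
Since gcd(87, 529) = 1, u ≡ 38·(87)⁻¹ ≡ 43 (mod 529). Smallest non-negative: 43.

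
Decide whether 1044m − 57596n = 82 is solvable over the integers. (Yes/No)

By Bézout, 1044m − 57596n = 82 has integer solutions iff gcd(1044, 57596) | 82.
Euclid: 57596 = 55·1044 + 176; 1044 = 5·176 + 164; 176 = 1·164 + 12; 164 = 13·12 + 8; 12 = 1·8 + 4; 8 = 2·4 + 0. gcd = 4; 82 mod 4 = 2. No.

No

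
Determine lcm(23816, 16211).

23816 = 2³ · 13 · 229; 16211 = 13 · 29 · 43
max exponents: 2³ · 13 · 29 · 43 · 229 = 29698552

29698552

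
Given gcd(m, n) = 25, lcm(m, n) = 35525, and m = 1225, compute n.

725

Using mn = gcd(m,n)·lcm(m,n) = 25·35525 = 888125, we get n = 888125/1225 = 725.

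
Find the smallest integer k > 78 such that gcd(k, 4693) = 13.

91

Multiples of 13 above 78: 13·7, 13·8, … . Need the cofactor coprime to 4693/13 = 361.
Checking s = 7, 8, … the first with gcd(s, 361) = 1 is s = 7, giving 91.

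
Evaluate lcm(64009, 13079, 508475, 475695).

64009 = 11² · 23²; 13079 = 11 · 29 · 41; 508475 = 5² · 11 · 43²; 475695 = 3² · 5 · 11 · 31²
lcm takes max exponent of each prime: 3² · 5² · 11² · 23² · 29 · 31² · 41 · 43² = 30427460962467525

30427460962467525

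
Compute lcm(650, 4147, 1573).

2280850

650 = 2 · 5² · 13; 4147 = 11 · 13 · 29; 1573 = 11² · 13
lcm takes max exponent of each prime: 2 · 5² · 11² · 13 · 29 = 2280850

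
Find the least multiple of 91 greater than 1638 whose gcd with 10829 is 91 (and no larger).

Multiples of 91 above 1638: 91·19, 91·20, … . Need the cofactor coprime to 10829/91 = 119.
Checking s = 19, 20, … the first with gcd(s, 119) = 1 is s = 19, giving 1729.

1729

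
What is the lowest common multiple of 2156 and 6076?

2156 = 2² · 7² · 11; 6076 = 2² · 7² · 31
max exponents: 2² · 7² · 11 · 31 = 66836

66836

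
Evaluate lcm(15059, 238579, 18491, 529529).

1218599262881

lcm(15059, 238579) = 15059·238579/gcd = 3592761161/11 = 326614651
lcm(326614651, 18491) = 326614651·18491/gcd = 6039431511641/451 = 13391200691
lcm(13391200691, 529529) = 13391200691·529529/gcd = 7091029110704539/5819 = 1218599262881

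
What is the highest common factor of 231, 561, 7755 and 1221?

gcd(231, 561): 561 = 2·231 + 99; 231 = 2·99 + 33; 99 = 3·33 + 0 → 33
gcd(33, 7755): 7755 = 235·33 + 0 → 33
gcd(33, 1221): 1221 = 37·33 + 0 → 33

33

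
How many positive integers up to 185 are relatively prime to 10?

74

10 = 2·5. Inclusion–exclusion on these primes:
185 − ⌊185/2⌋ − ⌊185/5⌋ + ⌊185/10⌋ = 74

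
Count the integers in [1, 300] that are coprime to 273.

273 = 3·7·13. Inclusion–exclusion on these primes:
300 − ⌊300/3⌋ − ⌊300/7⌋ − ⌊300/13⌋ + ⌊300/21⌋ + ⌊300/39⌋ + ⌊300/91⌋ − ⌊300/273⌋ = 158

158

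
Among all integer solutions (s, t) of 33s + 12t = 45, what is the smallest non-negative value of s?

1

Reduce mod 12: 33s ≡ 45 (mod 12). With g = gcd(33, 12) = 3 dividing 45, divide through: 11s ≡ 15 (mod 4).
Since gcd(11, 4) = 1, s ≡ 15·(11)⁻¹ ≡ 1 (mod 4). Smallest non-negative: 1.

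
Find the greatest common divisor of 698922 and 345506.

698922 = 2 · 3³ · 7 · 43²
345506 = 2 · 7 · 23 · 29 · 37
Common: 2 · 7 = 14

14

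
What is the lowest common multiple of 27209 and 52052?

gcd first: 52052 = 1·27209 + 24843; 27209 = 1·24843 + 2366; 24843 = 10·2366 + 1183; 2366 = 2·1183 + 0 → gcd = 1183
lcm = 27209·52052/gcd = 1416282868/1183 = 1197196

1197196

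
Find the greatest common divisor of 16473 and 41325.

16473 = 3 · 17² · 19
41325 = 3 · 5² · 19 · 29
Common: 3 · 19 = 57

57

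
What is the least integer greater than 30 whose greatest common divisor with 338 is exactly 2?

338 = 2·169. Any x with gcd(x, 338) = 2 is a multiple of 2, say 2s, with s coprime to 169.
Need s > 30/2, so s ≥ 16. First s ≥ 16 with gcd(s, 169) = 1 is s = 16. Thus x = 2·16 = 32.

32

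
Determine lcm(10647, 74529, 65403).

10647 = 3² · 7 · 13²; 74529 = 3² · 7² · 13²; 65403 = 3² · 13² · 43
lcm takes max exponent of each prime: 3² · 7² · 13² · 43 = 3204747

3204747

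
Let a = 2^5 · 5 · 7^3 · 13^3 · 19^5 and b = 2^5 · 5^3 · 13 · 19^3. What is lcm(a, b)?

7463665598116000

max exponent per prime: 2^5 · 5^3 · 7^3 · 13^3 · 19^5 = 7463665598116000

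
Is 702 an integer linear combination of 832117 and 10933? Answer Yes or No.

Yes

By Bézout, 832117m − 10933n = 702 has integer solutions iff gcd(832117, 10933) | 702.
Euclid: 832117 = 76·10933 + 1209; 10933 = 9·1209 + 52; 1209 = 23·52 + 13; 52 = 4·13 + 0. gcd = 13; 702 mod 13 = 0. Yes.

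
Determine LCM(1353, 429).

17589

1353 = 3 · 11 · 41; 429 = 3 · 11 · 13
max exponents: 3 · 11 · 13 · 41 = 17589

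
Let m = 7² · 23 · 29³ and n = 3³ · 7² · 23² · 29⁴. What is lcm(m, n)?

495002631627

max exponent per prime: 3³ · 7² · 23² · 29⁴ = 495002631627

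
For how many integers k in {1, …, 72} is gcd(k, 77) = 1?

77 = 7·11. Inclusion–exclusion on these primes:
72 − ⌊72/7⌋ − ⌊72/11⌋ + ⌊72/77⌋ = 56

56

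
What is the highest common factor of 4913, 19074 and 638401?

289

4913 = 17³; 19074 = 2 · 3 · 11 · 17²; 638401 = 17² · 47²
gcd takes min exponent of each prime: 17² = 289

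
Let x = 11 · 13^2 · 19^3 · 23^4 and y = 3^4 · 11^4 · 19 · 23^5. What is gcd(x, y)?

min exponent per shared prime: 11 · 19 · 23^4 = 58486769

58486769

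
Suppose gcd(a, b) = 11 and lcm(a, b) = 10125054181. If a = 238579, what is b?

466829

a·b = gcd·lcm = 11·10125054181 = 111375595991, so b = 111375595991/238579 = 466829.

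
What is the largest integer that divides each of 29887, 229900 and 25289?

2299

gcd(29887, 229900): 229900 = 7·29887 + 20691; 29887 = 1·20691 + 9196; 20691 = 2·9196 + 2299; 9196 = 4·2299 + 0 → 2299
gcd(2299, 25289): 25289 = 11·2299 + 0 → 2299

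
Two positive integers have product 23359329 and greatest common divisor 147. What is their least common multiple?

158907

Since gcd(u,v)·lcm(u,v) = uv, lcm = 23359329/147 = 158907.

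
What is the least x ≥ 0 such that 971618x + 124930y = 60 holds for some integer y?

Euclid: 971618 = 7·124930 + 97108; 124930 = 1·97108 + 27822; 97108 = 3·27822 + 13642; 27822 = 2·13642 + 538; 13642 = 25·538 + 192; 538 = 2·192 + 154; 192 = 1·154 + 38; 154 = 4·38 + 2; 38 = 19·2 + 0 → gcd = 2; 60 = 2·30.
Back-substitution yields 971618·(-3251) + 124930·(25284) = 2, so one solution is x = -3251·30 = -97530, y = 25284·30 = 758520.
Solutions in x differ by 124930/2 = 62465; the one in [0, 62465) is -97530 mod 62465 = 27400.

27400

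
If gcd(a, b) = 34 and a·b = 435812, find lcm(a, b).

gcd·lcm = product, so lcm = 435812/34 = 12818.

12818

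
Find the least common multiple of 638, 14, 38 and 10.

424270

lcm(638, 14) = 638·14/gcd = 8932/2 = 4466
lcm(4466, 38) = 4466·38/gcd = 169708/2 = 84854
lcm(84854, 10) = 84854·10/gcd = 848540/2 = 424270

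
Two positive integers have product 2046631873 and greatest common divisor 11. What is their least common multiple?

For any two positive integers, gcd × lcm equals their product. Hence lcm = 2046631873 / 11 = 186057443.

186057443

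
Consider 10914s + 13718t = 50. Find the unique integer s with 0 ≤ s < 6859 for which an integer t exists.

5768

Euclid: 13718 = 1·10914 + 2804; 10914 = 3·2804 + 2502; 2804 = 1·2502 + 302; 2502 = 8·302 + 86; 302 = 3·86 + 44; 86 = 1·44 + 42; 44 = 1·42 + 2; 42 = 21·2 + 0 → gcd = 2; 50 = 2·25.
Back-substitution yields 10914·(-318) + 13718·(253) = 2, so one solution is s = -318·25 = -7950, t = 253·25 = 6325.
Solutions in s differ by 13718/2 = 6859; the one in [0, 6859) is -7950 mod 6859 = 5768.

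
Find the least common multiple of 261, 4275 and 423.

5826825

lcm(261, 4275) = 261·4275/gcd = 1115775/9 = 123975
lcm(123975, 423) = 123975·423/gcd = 52441425/9 = 5826825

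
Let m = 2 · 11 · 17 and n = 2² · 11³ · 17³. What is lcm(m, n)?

max exponent per prime: 2² · 11³ · 17³ = 26156812

26156812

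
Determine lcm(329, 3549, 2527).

329 = 7 · 47; 3549 = 3 · 7 · 13²; 2527 = 7 · 19²
lcm takes max exponent of each prime: 3 · 7 · 13² · 19² · 47 = 60215883

60215883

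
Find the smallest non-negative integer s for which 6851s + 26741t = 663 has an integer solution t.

gcd(6851, 26741) = 221 (Euclid: 26741 = 3·6851 + 6188; 6851 = 1·6188 + 663; 6188 = 9·663 + 221; 663 = 3·221 + 0), and 221 | 663.
Extended Euclid: 6851·(-39) + 26741·(10) = 221. Scale by 3: s₀ = -117.
General solution s = s₀ + 121k; reducing mod 121 gives s = 4 (and t = -1).

4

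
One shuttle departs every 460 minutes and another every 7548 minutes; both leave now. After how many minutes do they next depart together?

460 = 2² · 5 · 23; 7548 = 2² · 3 · 17 · 37
max exponents: 2² · 3 · 5 · 17 · 23 · 37 = 868020

868020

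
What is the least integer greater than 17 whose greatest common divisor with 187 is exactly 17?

34

gcd(a, 187) = 17 forces 17 | a; write a = 17s. Then gcd(17s, 17·11) = 17·gcd(s, 11), so need gcd(s, 11) = 1.
17s > 17 gives s ≥ 2. The least s ≥ 2 coprime to 11 is 2, so a = 17·2 = 34.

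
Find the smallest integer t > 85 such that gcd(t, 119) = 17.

102

gcd(t, 119) = 17 forces 17 | t; write t = 17s. Then gcd(17s, 17·7) = 17·gcd(s, 7), so need gcd(s, 7) = 1.
17s > 85 gives s ≥ 6. The least s ≥ 6 coprime to 7 is 6, so t = 17·6 = 102.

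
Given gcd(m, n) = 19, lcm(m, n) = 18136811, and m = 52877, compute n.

6517

m·n = gcd·lcm = 19·18136811 = 344599409, so n = 344599409/52877 = 6517.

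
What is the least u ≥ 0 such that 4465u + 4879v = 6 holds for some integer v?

2192

gcd(4465, 4879) = 1 (Euclid: 4879 = 1·4465 + 414; 4465 = 10·414 + 325; 414 = 1·325 + 89; 325 = 3·89 + 58; 89 = 1·58 + 31; 58 = 1·31 + 27; 31 = 1·27 + 4; 27 = 6·4 + 3; 4 = 1·3 + 1; 3 = 3·1 + 0), and 1 | 6.
Extended Euclid: 4465·(-1261) + 4879·(1154) = 1. Scale by 6: u₀ = -7566.
General solution u = u₀ + 4879t; reducing mod 4879 gives u = 2192 (and v = -2006).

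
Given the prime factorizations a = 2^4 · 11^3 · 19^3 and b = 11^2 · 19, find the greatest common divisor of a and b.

min exponent per shared prime: 11^2 · 19 = 2299

2299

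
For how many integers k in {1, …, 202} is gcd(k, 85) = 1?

153

85 = 5·17. Inclusion–exclusion on these primes:
202 − ⌊202/5⌋ − ⌊202/17⌋ + ⌊202/85⌋ = 153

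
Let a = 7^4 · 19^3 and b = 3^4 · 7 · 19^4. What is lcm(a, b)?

max exponent per prime: 3^4 · 7^4 · 19^4 = 25344958401

25344958401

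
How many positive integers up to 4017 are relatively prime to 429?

429 = 3·11·13. Inclusion–exclusion on these primes:
4017 − ⌊4017/3⌋ − ⌊4017/11⌋ − ⌊4017/13⌋ + ⌊4017/33⌋ + ⌊4017/39⌋ + ⌊4017/143⌋ − ⌊4017/429⌋ = 2247

2247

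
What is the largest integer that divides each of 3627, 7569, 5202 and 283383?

9

3627 = 3² · 13 · 31; 7569 = 3² · 29²; 5202 = 2 · 3² · 17²; 283383 = 3² · 23 · 37²
gcd takes min exponent of each prime: 3² = 9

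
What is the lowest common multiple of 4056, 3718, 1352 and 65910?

lcm(4056, 3718) = 4056·3718/gcd = 15080208/338 = 44616
lcm(44616, 1352) = 44616·1352/gcd = 60320832/1352 = 44616
lcm(44616, 65910) = 44616·65910/gcd = 2940640560/1014 = 2900040

2900040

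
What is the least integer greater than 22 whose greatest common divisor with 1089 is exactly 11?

Multiples of 11 above 22: 11·3, 11·4, … . Need the cofactor coprime to 1089/11 = 99.
Checking s = 3, 4, … the first with gcd(s, 99) = 1 is s = 4, giving 44.

44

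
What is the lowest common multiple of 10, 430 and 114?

24510

10 = 2 · 5; 430 = 2 · 5 · 43; 114 = 2 · 3 · 19
lcm takes max exponent of each prime: 2 · 3 · 5 · 19 · 43 = 24510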